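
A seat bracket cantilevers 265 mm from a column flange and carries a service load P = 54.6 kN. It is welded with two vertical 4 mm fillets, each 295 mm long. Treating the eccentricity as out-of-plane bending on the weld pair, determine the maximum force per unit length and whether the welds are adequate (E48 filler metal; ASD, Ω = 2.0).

E48XX → F_EXX = 480 MPa.
L_w = 2 × 295 = 590 mm; section modulus (unit throat) S = 2 × L²/6 = 29010 mm².
Direct shear f_v = P/L_w = 54.6×10³/590 = 92.54 N/mm.
Moment M = P × e = 54.6×10³ × 265 = 14469000 N·mm; bending f_b = M/S = 498.8 N/mm.
f_max = √(f_v² + f_b²) = √(92.54² + 498.8²) = 507.3 N/mm.
r_n/Ω = (1/2.0) × 0.6 × 480 × (0.707 × 4) = 407.2 N/mm → NOT adequate.

f_max ≈ 507 N/mm; NOT adequate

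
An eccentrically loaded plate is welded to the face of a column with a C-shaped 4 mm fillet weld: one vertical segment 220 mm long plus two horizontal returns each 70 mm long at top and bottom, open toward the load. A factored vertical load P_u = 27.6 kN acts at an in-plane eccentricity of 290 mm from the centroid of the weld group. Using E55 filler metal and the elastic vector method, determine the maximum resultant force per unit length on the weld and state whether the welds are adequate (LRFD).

E55XX → F_EXX = 550 MPa.
Total weld length L_w = 360 mm. Treat welds as unit-width lines.
Centroid: x̄ = 2×70×35 / 360 = 13.61 mm from the vertical weld.
Polar moment about centroid: J = I_x + I_y = [220³/12 + 2×70×110²] + [220×13.61² + 2(70³/12 + 70×21.39²)] = 2743000 mm³.
Direct shear f_v = P/L_w = 27.6×10³ / 360 = 76.67 N/mm (vertical).
Torsion M = P·e = 27.6×10³ × 290 = 8004000 N·mm.
Critical point at (x, y) = (56.39, 110) from centroid. f_tx = M·y/J = 320.9 N/mm; f_ty = M·x/J = 164.5 N/mm.
Resultant f_max = √[f_tx² + (f_v + f_ty)²] = √[320.9² + (76.67 + 164.5)²] = 401.5 N/mm.
Capacity per unit length: φr_n = 0.75 × 0.6 × 550 × (0.707 × 4) = 699.9 N/mm.
401.5 ≤ 699.9 → adequate.

f_max ≈ 401 N/mm; adequate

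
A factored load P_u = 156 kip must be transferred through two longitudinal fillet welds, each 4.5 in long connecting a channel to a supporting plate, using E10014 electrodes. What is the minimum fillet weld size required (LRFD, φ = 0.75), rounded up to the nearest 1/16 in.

E100XX → F_EXX = 100 ksi.
Total weld length L = 9 in.
Required throat t_e = P_u / (φ × 0.6 F_EXX × L) = 156 / (0.75 × 0.6 × 100 × 9) = 0.3852 in.
Required leg w = t_e / 0.707 = 0.5448 in → use 9/16 in.

w = 9/16 in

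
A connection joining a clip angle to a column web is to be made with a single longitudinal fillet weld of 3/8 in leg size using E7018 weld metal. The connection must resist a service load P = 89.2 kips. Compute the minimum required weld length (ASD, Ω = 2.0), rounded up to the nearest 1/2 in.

E70XX → F_EXX = 70 ksi.
Throat t_e = 0.707 × 0.375 = 0.2651 in.
r_n/Ω = (0.6 × 70 × 0.2651) / 2.0 = 5.568 kip/in.
L_req = P / (r_n/Ω) = 89.2 / 5.568 = 16.02 in total.
Round up → use L = 16.5 in.

L = 16.5 in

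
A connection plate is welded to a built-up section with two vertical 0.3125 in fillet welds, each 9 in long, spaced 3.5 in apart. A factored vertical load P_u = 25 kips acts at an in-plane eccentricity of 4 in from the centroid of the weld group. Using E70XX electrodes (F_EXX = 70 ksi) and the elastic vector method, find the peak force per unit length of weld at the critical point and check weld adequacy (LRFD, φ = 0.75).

f_max ≈ 3.49 kip/in; adequate

Total weld length L_w = 18 in. Treat welds as unit-width lines.
Polar moment about centroid: J = 2[d³/12 + d(b/2)²] = 2[9³/12 + 9×1.75²] = 176.6 in³.
Direct shear f_v = P/L_w = 25 / 18 = 1.389 kip/in (vertical).
Torsion M = P·e = 25 × 4 = 100 kip·in.
Critical point at (x, y) = (1.75, 4.5) from centroid. f_tx = M·y/J = 2.548 kip/in; f_ty = M·x/J = 0.9908 kip/in.
Resultant f_max = √[f_tx² + (f_v + f_ty)²] = √[2.548² + (1.389 + 0.9908)²] = 3.486 kip/in.
Capacity per unit length: φr_n = 0.75 × 0.6 × 70 × (0.707 × 0.3125) = 6.96 kip/in.
3.486 ≤ 6.96 → adequate.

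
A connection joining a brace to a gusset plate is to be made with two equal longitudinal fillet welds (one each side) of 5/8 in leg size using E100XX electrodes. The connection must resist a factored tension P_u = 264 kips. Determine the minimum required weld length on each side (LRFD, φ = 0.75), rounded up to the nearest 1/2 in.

E100XX → F_EXX = 100 ksi.
Throat t_e = 0.707 × 0.625 = 0.4419 in.
φr_n = 0.75 × 0.6 × 100 × 0.4419 = 19.88 kips/in.
L_req = P_u / φr_n = 264 / 19.88 = 13.28 in total.
Per side: 13.28 / 2 = 6.638 in.
Round up → use L = 7 in on each side.

L = 7 in on each side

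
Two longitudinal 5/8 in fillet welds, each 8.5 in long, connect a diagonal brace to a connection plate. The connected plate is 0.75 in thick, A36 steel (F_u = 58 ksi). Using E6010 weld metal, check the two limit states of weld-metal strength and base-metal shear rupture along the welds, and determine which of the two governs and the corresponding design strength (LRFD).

φR_n ≈ 203 kip (weld metal governs)

E60XX → F_EXX = 60 ksi.
t_e = 0.707 × 0.625 = 0.4419 in; L = 17 in.
Weld metal: φR_n = 0.75 × 0.6 × 60 × 0.4419 × 17 = 202.8 kip.
Base metal (shear rupture): φR_n = 0.75 × 0.6 × 58 × 0.75 × 17 = 332.8 kip.
Governing: weld metal.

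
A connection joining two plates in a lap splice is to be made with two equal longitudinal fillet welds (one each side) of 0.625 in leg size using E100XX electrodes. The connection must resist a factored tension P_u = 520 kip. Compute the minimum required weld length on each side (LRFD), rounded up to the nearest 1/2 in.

E100XX → F_EXX = 100 ksi.
Throat t_e = 0.707 × 0.625 = 0.4419 in.
φr_n = 0.75 × 0.6 × 100 × 0.4419 = 19.88 kip/in.
L_req = P_u / φr_n = 520 / 19.88 = 26.15 in total.
Per side: 26.15 / 2 = 13.08 in.
Round up → use L = 13.5 in on each side.

L = 13.5 in on each side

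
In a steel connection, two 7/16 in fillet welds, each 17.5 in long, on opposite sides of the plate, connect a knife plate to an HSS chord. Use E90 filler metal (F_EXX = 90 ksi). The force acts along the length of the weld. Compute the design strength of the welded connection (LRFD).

φR_n ≈ 438 kips

Effective throat t_e = 0.707 × 0.4375 = 0.3093 in.
Total length L = 35 in; A_we = 0.3093 × 35 = 10.83 in².
F_nw = 0.6 F_EXX = 0.6 × 90 = 54 ksi.
φR_n = 0.75 × 54 × 10.83 = 438.5 kips.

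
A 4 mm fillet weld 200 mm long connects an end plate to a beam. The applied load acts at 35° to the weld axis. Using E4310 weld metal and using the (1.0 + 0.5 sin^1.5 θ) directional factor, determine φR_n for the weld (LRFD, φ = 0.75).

E43XX → F_EXX = 430 MPa.
t_e = 0.707 × 4 = 2.828 mm; A_we = 2.828 × 200 = 565.6 mm².
Directional factor: 1.0 + 0.5 sin^1.5(35°) = 1.217.
F_nw = 0.6 × 430 × 1.217 = 314 MPa.
φR_n = 0.75 × 314 × 565.6 × 10⁻³ = 133.2 kN.

φR_n ≈ 133 kN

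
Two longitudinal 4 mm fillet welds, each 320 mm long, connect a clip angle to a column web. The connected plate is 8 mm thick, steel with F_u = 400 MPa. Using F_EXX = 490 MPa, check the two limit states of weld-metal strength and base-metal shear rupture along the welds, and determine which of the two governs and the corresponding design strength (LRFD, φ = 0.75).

t_e = 0.707 × 4 = 2.828 mm; L = 640 mm.
Weld metal: φR_n = 0.75 × 0.6 × 490 × 2.828 × 640 × 10⁻³ = 399.1 kN.
Base metal (shear rupture): φR_n = 0.75 × 0.6 × 400 × 8 × 640 × 10⁻³ = 921.6 kN.
Governing: weld metal.

φR_n ≈ 399 kN (weld metal governs)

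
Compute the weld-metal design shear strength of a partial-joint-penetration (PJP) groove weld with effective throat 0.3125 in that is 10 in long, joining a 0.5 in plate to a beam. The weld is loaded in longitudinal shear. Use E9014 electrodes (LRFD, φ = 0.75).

φR_n ≈ 127 kip

E90XX → F_EXX = 90 ksi.
Effective throat (given) t_e = 0.3125 in.
A_we = 0.3125 × 10 = 3.125 in².
F_nw = 0.6 F_EXX = 54 ksi.
φR_n = 0.75 × 54 × 3.125 = 126.6 kip.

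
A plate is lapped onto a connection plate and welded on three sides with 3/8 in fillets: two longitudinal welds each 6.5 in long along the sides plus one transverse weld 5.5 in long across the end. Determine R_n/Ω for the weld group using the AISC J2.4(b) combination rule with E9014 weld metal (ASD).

E90XX → F_EXX = 90 ksi.
t_e = 0.707 × 0.375 = 0.2651 in.
R_nwl = 0.6 × 90 × 0.2651 × 13 = 186.1 kip (longitudinal, 2 welds).
R_nwt = 0.6 × 90 × 0.2651 × 5.5 = 78.74 kip (transverse, base value).
(i) R_nwl + R_nwt = 264.9 kip; (ii) 0.85 R_nwl + 1.5 R_nwt = 276.3 kip.
R_n = max = 276.3 kip [governs: (ii)]; R_n/Ω = 138.2 kip.

R_n/Ω ≈ 138 kip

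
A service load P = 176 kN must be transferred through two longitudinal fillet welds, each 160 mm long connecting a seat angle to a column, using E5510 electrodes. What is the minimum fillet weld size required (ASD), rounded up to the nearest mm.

E55XX → F_EXX = 550 MPa.
Total weld length L = 320 mm.
Required throat t_e = P × Ω / (0.6 F_EXX × L) = 176 × 2.0 / (0.6 × 550 × 320 × 10⁻³) = 3.333 mm.
Required leg w = t_e / 0.707 = 4.715 mm → use 5 mm.

w = 5 mm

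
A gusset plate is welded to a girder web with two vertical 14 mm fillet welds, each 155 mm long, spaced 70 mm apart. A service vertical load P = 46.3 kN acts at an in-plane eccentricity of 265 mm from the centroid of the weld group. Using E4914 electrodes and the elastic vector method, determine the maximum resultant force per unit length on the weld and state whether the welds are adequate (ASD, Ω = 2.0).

E49XX → F_EXX = 490 MPa.
Total weld length L_w = 310 mm. Treat welds as unit-width lines.
Polar moment about centroid: J = 2[d³/12 + d(b/2)²] = 2[155³/12 + 155×35²] = 1000000 mm³.
Direct shear f_v = P/L_w = 46.3×10³ / 310 = 149.4 N/mm (vertical).
Torsion M = P·e = 46.3×10³ × 265 = 12270000 N·mm.
Critical point at (x, y) = (35, 77.5) from centroid. f_tx = M·y/J = 950.5 N/mm; f_ty = M·x/J = 429.3 N/mm.
Resultant f_max = √[f_tx² + (f_v + f_ty)²] = √[950.5² + (149.4 + 429.3)²] = 1113 N/mm.
Capacity per unit length: r_n/Ω = (1/2.0) × 0.6 × 490 × (0.707 × 14) = 1455 N/mm.
1113 ≤ 1455 → adequate.

f_max ≈ 1110 N/mm; adequate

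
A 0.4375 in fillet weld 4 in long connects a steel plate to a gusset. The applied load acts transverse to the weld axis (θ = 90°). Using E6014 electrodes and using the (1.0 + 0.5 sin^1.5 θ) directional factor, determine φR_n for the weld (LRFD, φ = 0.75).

E60XX → F_EXX = 60 ksi.
t_e = 0.707 × 0.4375 = 0.3093 in; A_we = 0.3093 × 4 = 1.237 in².
Directional factor: 1.0 + 0.5 sin^1.5(90°) = 1.5.
F_nw = 0.6 × 60 × 1.5 = 54 ksi.
φR_n = 0.75 × 54 × 1.237 = 50.11 kip.

φR_n ≈ 50.1 kip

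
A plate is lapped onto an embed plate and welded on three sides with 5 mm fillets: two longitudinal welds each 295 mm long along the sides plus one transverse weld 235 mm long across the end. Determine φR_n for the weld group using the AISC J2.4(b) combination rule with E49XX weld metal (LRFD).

E49XX → F_EXX = 490 MPa.
t_e = 0.707 × 5 = 3.535 mm.
R_nwl = 0.6 × 490 × 3.535 × 590 × 10⁻³ = 613.2 kN (longitudinal, 2 welds).
R_nwt = 0.6 × 490 × 3.535 × 235 × 10⁻³ = 244.2 kN (transverse, base value).
(i) R_nwl + R_nwt = 857.4 kN; (ii) 0.85 R_nwl + 1.5 R_nwt = 887.6 kN.
R_n = max = 887.6 kN [governs: (ii)]; φR_n = 665.7 kN.

φR_n ≈ 666 kN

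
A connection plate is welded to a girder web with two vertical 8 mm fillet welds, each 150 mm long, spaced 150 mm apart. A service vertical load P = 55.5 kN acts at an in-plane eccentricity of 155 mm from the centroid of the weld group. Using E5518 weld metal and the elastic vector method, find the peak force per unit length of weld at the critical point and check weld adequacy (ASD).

E55XX → F_EXX = 550 MPa.
Total weld length L_w = 300 mm. Treat welds as unit-width lines.
Polar moment about centroid: J = 2[d³/12 + d(b/2)²] = 2[150³/12 + 150×75²] = 2250000 mm³.
Direct shear f_v = P/L_w = 55.5×10³ / 300 = 185 N/mm (vertical).
Torsion M = P·e = 55.5×10³ × 155 = 8602500 N·mm.
Critical point at (x, y) = (75, 75) from centroid. f_tx = M·y/J = 286.8 N/mm; f_ty = M·x/J = 286.8 N/mm.
Resultant f_max = √[f_tx² + (f_v + f_ty)²] = √[286.8² + (185 + 286.8)²] = 552.1 N/mm.
Capacity per unit length: r_n/Ω = (1/2.0) × 0.6 × 550 × (0.707 × 8) = 933.2 N/mm.
552.1 ≤ 933.2 → adequate.

f_max ≈ 552 N/mm; adequate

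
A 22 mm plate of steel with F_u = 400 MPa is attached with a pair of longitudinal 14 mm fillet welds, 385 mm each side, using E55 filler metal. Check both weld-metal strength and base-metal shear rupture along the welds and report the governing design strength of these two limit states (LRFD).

φR_n ≈ 1890 kN (weld metal governs)

E55XX → F_EXX = 550 MPa.
t_e = 0.707 × 14 = 9.898 mm; L = 770 mm.
Weld metal: φR_n = 0.75 × 0.6 × 550 × 9.898 × 770 × 10⁻³ = 1886 kN.
Base metal (shear rupture): φR_n = 0.75 × 0.6 × 400 × 22 × 770 × 10⁻³ = 3049 kN.
Governing: weld metal.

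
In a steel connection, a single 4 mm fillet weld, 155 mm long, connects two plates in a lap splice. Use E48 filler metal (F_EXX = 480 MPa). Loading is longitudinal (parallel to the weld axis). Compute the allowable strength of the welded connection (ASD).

R_n/Ω ≈ 63.1 kN

Effective throat t_e = 0.707 × 4 = 2.828 mm.
Total length L = 155 mm; A_we = 2.828 × 155 = 438.3 mm².
F_nw = 0.6 F_EXX = 0.6 × 480 = 288 MPa.
R_n = 288 × 438.3 × 10⁻³ = 126.2 kN; R_n/Ω = 126.2/2.0 = 63.12 kN.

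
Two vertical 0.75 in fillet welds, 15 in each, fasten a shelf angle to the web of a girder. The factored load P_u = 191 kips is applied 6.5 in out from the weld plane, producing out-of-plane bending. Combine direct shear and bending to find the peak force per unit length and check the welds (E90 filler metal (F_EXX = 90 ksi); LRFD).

f_max ≈ 17.7 kip/in; adequate

L_w = 2 × 15 = 30 in; section modulus (unit throat) S = 2 × L²/6 = 75 in².
Direct shear f_v = P/L_w = 191/30 = 6.367 kip/in.
Moment M = P × e = 191 × 6.5 = 1241.5 kip·in; bending f_b = M/S = 16.55 kip/in.
f_max = √(f_v² + f_b²) = √(6.367² + 16.55²) = 17.74 kip/in.
φr_n = 0.75 × 0.6 × 90 × (0.707 × 0.75) = 21.48 kip/in → adequate.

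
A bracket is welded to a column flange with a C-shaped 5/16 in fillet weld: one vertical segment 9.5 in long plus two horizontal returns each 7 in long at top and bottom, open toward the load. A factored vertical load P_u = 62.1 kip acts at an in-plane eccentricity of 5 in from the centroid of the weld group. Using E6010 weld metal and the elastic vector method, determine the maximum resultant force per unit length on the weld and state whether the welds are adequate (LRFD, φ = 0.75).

f_max ≈ 6.3 kip/in; NOT adequate

E60XX → F_EXX = 60 ksi.
Total weld length L_w = 23.5 in. Treat welds as unit-width lines.
Centroid: x̄ = 2×7×3.5 / 23.5 = 2.085 in from the vertical weld.
Polar moment about centroid: J = I_x + I_y = [9.5³/12 + 2×7×4.75²] + [9.5×2.085² + 2(7³/12 + 7×1.415²)] = 513.8 in³.
Direct shear f_v = P/L_w = 62.1 / 23.5 = 2.643 kip/in (vertical).
Torsion M = P·e = 62.1 × 5 = 310.5 kip·in.
Critical point at (x, y) = (4.915, 4.75) from centroid. f_tx = M·y/J = 2.87 kip/in; f_ty = M·x/J = 2.97 kip/in.
Resultant f_max = √[f_tx² + (f_v + f_ty)²] = √[2.87² + (2.643 + 2.97)²] = 6.304 kip/in.
Capacity per unit length: φr_n = 0.75 × 0.6 × 60 × (0.707 × 0.3125) = 5.965 kip/in.
6.304 > 5.965 → NOT adequate.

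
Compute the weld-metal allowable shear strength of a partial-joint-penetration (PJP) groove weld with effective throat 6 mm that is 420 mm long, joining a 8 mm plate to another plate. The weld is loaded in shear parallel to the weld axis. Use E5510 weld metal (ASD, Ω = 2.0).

R_n/Ω ≈ 416 kN

E55XX → F_EXX = 550 MPa.
Effective throat (given) t_e = 6 mm.
A_we = 6 × 420 = 2520 mm².
F_nw = 0.6 F_EXX = 330 MPa.
R_n/Ω = (330 × 2520) / 2.0 × 10⁻³ = 415.8 kN.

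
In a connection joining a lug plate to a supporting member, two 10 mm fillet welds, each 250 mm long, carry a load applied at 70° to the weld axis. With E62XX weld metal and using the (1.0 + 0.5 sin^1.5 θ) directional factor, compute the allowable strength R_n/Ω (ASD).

R_n/Ω ≈ 957 kN

E62XX → F_EXX = 620 MPa.
t_e = 0.707 × 10 = 7.07 mm; A_we = 7.07 × 500 = 3535 mm².
Directional factor: 1.0 + 0.5 sin^1.5(70°) = 1.455.
F_nw = 0.6 × 620 × 1.455 = 541.4 MPa.
R_n/Ω = (541.4 × 3535) / 2.0 × 10⁻³ = 957 kN.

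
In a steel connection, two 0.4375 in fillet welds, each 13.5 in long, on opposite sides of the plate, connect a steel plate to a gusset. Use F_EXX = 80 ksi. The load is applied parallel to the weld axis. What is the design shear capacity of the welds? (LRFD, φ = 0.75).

Effective throat t_e = 0.707 × 0.4375 = 0.3093 in.
Total length L = 27 in; A_we = 0.3093 × 27 = 8.351 in².
F_nw = 0.6 F_EXX = 0.6 × 80 = 48 ksi.
φR_n = 0.75 × 48 × 8.351 = 300.7 kip.

φR_n ≈ 301 kip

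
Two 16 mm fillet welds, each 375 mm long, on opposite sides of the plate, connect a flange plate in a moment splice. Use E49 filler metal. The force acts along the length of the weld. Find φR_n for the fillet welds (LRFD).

E49XX → F_EXX = 490 MPa.
Effective throat t_e = 0.707 × 16 = 11.31 mm.
Total length L = 750 mm; A_we = 11.31 × 750 = 8484 mm².
F_nw = 0.6 F_EXX = 0.6 × 490 = 294 MPa.
φR_n = 0.75 × 294 × 8484 × 10⁻³ = 1871 kN.

φR_n ≈ 1870 kN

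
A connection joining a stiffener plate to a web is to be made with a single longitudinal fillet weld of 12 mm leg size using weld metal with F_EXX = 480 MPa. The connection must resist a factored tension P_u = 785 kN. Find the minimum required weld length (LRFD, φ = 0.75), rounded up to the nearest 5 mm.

Throat t_e = 0.707 × 12 = 8.484 mm.
φr_n = 0.75 × 0.6 × 480 × 8.484 × 10⁻³ = 1.833 kN/mm.
L_req = P_u / φr_n = 785 / 1.833 = 428.4 mm total.
Round up → use L = 430 mm.

L = 430 mm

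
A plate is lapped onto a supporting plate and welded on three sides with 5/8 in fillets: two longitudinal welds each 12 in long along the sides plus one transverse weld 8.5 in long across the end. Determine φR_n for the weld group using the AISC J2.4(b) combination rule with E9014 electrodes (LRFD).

E90XX → F_EXX = 90 ksi.
t_e = 0.707 × 0.625 = 0.4419 in.
R_nwl = 0.6 × 90 × 0.4419 × 24 = 572.7 kips (longitudinal, 2 welds).
R_nwt = 0.6 × 90 × 0.4419 × 8.5 = 202.8 kips (transverse, base value).
(i) R_nwl + R_nwt = 775.5 kips; (ii) 0.85 R_nwl + 1.5 R_nwt = 791 kips.
R_n = max = 791 kips [governs: (ii)]; φR_n = 593.3 kips.

φR_n ≈ 593 kips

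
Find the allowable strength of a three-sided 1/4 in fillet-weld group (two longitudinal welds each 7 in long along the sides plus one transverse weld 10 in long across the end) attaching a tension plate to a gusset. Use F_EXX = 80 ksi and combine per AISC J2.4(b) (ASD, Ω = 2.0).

t_e = 0.707 × 0.25 = 0.1767 in.
R_nwl = 0.6 × 80 × 0.1767 × 14 = 118.8 kip (longitudinal, 2 welds).
R_nwt = 0.6 × 80 × 0.1767 × 10 = 84.84 kip (transverse, base value).
(i) R_nwl + R_nwt = 203.6 kip; (ii) 0.85 R_nwl + 1.5 R_nwt = 228.2 kip.
R_n = max = 228.2 kip [governs: (ii)]; R_n/Ω = 114.1 kip.

R_n/Ω ≈ 114 kip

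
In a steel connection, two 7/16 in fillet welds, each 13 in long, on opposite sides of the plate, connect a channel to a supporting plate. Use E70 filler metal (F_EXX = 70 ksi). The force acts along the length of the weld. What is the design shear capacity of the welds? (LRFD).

Effective throat t_e = 0.707 × 0.4375 = 0.3093 in.
Total length L = 26 in; A_we = 0.3093 × 26 = 8.042 in².
F_nw = 0.6 F_EXX = 0.6 × 70 = 42 ksi.
φR_n = 0.75 × 42 × 8.042 = 253.3 kip.

φR_n ≈ 253 kip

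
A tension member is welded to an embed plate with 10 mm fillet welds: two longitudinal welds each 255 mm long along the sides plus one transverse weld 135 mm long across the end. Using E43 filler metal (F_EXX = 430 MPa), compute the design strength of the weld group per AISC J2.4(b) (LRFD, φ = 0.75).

φR_n ≈ 882 kN

t_e = 0.707 × 10 = 7.07 mm.
R_nwl = 0.6 × 430 × 7.07 × 510 × 10⁻³ = 930.3 kN (longitudinal, 2 welds).
R_nwt = 0.6 × 430 × 7.07 × 135 × 10⁻³ = 246.2 kN (transverse, base value).
(i) R_nwl + R_nwt = 1177 kN; (ii) 0.85 R_nwl + 1.5 R_nwt = 1160 kN.
R_n = max = 1177 kN [governs: (i)]; φR_n = 882.4 kN.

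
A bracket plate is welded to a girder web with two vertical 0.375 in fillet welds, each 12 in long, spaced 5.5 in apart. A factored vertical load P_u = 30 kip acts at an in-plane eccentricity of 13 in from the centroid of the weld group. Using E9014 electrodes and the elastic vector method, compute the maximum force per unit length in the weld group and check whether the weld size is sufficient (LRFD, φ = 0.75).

f_max ≈ 6.11 kip/in; adequate

E90XX → F_EXX = 90 ksi.
Total weld length L_w = 24 in. Treat welds as unit-width lines.
Polar moment about centroid: J = 2[d³/12 + d(b/2)²] = 2[12³/12 + 12×2.75²] = 469.5 in³.
Direct shear f_v = P/L_w = 30 / 24 = 1.25 kip/in (vertical).
Torsion M = P·e = 30 × 13 = 390 kip·in.
Critical point at (x, y) = (2.75, 6) from centroid. f_tx = M·y/J = 4.984 kip/in; f_ty = M·x/J = 2.284 kip/in.
Resultant f_max = √[f_tx² + (f_v + f_ty)²] = √[4.984² + (1.25 + 2.284)²] = 6.11 kip/in.
Capacity per unit length: φr_n = 0.75 × 0.6 × 90 × (0.707 × 0.375) = 10.74 kip/in.
6.11 ≤ 10.74 → adequate.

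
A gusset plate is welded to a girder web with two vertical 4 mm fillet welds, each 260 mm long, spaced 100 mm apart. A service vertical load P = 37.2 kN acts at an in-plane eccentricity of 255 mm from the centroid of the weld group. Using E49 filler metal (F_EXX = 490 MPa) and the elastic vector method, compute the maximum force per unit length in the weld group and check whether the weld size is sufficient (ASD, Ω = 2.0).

f_max ≈ 345 N/mm; adequate

Total weld length L_w = 520 mm. Treat welds as unit-width lines.
Polar moment about centroid: J = 2[d³/12 + d(b/2)²] = 2[260³/12 + 260×50²] = 4229000 mm³.
Direct shear f_v = P/L_w = 37.2×10³ / 520 = 71.54 N/mm (vertical).
Torsion M = P·e = 37.2×10³ × 255 = 9486000 N·mm.
Critical point at (x, y) = (50, 130) from centroid. f_tx = M·y/J = 291.6 N/mm; f_ty = M·x/J = 112.1 N/mm.
Resultant f_max = √[f_tx² + (f_v + f_ty)²] = √[291.6² + (71.54 + 112.1)²] = 344.6 N/mm.
Capacity per unit length: r_n/Ω = (1/2.0) × 0.6 × 490 × (0.707 × 4) = 415.7 N/mm.
344.6 ≤ 415.7 → adequate.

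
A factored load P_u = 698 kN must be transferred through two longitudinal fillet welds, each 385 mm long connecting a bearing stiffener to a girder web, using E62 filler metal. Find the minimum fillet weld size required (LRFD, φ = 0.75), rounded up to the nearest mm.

w = 5 mm

E62XX → F_EXX = 620 MPa.
Total weld length L = 770 mm.
Required throat t_e = P_u / (φ × 0.6 F_EXX × L) = 698 / (0.75 × 0.6 × 620 × 770 × 10⁻³) = 3.249 mm.
Required leg w = t_e / 0.707 = 4.596 mm → use 5 mm.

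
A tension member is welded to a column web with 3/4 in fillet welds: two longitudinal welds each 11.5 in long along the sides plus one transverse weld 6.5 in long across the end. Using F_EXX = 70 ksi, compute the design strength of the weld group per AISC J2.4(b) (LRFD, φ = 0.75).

φR_n ≈ 493 kips

t_e = 0.707 × 0.75 = 0.5302 in.
R_nwl = 0.6 × 70 × 0.5302 × 23 = 512.2 kips (longitudinal, 2 welds).
R_nwt = 0.6 × 70 × 0.5302 × 6.5 = 144.8 kips (transverse, base value).
(i) R_nwl + R_nwt = 657 kips; (ii) 0.85 R_nwl + 1.5 R_nwt = 652.5 kips.
R_n = max = 657 kips [governs: (i)]; φR_n = 492.7 kips.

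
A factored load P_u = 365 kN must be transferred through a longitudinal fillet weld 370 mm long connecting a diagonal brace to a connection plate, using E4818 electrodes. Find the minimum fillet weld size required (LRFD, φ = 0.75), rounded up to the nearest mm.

w = 7 mm

E48XX → F_EXX = 480 MPa.
Total weld length L = 370 mm.
Required throat t_e = P_u / (φ × 0.6 F_EXX × L) = 365 / (0.75 × 0.6 × 480 × 370 × 10⁻³) = 4.567 mm.
Required leg w = t_e / 0.707 = 6.46 mm → use 7 mm.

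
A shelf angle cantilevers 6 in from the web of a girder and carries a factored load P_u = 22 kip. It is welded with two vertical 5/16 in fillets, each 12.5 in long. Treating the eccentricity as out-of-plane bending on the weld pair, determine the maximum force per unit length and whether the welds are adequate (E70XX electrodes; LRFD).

f_max ≈ 2.68 kip/in; adequate

E70XX → F_EXX = 70 ksi.
L_w = 2 × 12.5 = 25 in; section modulus (unit throat) S = 2 × L²/6 = 52.08 in².
Direct shear f_v = P/L_w = 22/25 = 0.88 kip/in.
Moment M = P × e = 22 × 6 = 132 kip·in; bending f_b = M/S = 2.534 kip/in.
f_max = √(f_v² + f_b²) = √(0.88² + 2.534²) = 2.683 kip/in.
φr_n = 0.75 × 0.6 × 70 × (0.707 × 0.3125) = 6.96 kip/in → adequate.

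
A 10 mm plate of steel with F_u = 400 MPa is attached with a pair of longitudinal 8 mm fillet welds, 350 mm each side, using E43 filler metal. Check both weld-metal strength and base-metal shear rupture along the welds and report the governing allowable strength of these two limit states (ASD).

R_n/Ω ≈ 511 kN (weld metal governs)

E43XX → F_EXX = 430 MPa.
t_e = 0.707 × 8 = 5.656 mm; L = 700 mm.
Weld metal: R_n/Ω = (1/2.0) × 0.6 × 430 × 5.656 × 700 × 10⁻³ = 510.7 kN.
Base metal (shear rupture): R_n/Ω = (1/2.0) × 0.6 × 400 × 10 × 700 × 10⁻³ = 840 kN.
Governing: weld metal.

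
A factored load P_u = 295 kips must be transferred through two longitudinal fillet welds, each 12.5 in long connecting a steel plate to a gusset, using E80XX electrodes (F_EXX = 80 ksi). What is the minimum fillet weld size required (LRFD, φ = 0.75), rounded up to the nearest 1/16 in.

w = 1/2 in

Total weld length L = 25 in.
Required throat t_e = P_u / (φ × 0.6 F_EXX × L) = 295 / (0.75 × 0.6 × 80 × 25) = 0.3278 in.
Required leg w = t_e / 0.707 = 0.4636 in → use 1/2 in.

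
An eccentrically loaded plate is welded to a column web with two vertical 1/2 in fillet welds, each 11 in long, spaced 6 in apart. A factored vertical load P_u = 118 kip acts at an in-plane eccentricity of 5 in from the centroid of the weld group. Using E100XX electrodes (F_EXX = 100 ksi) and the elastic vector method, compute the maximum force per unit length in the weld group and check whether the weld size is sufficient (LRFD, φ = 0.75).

Total weld length L_w = 22 in. Treat welds as unit-width lines.
Polar moment about centroid: J = 2[d³/12 + d(b/2)²] = 2[11³/12 + 11×3²] = 419.8 in³.
Direct shear f_v = P/L_w = 118 / 22 = 5.364 kip/in (vertical).
Torsion M = P·e = 118 × 5 = 590 kip·in.
Critical point at (x, y) = (3, 5.5) from centroid. f_tx = M·y/J = 7.729 kip/in; f_ty = M·x/J = 4.216 kip/in.
Resultant f_max = √[f_tx² + (f_v + f_ty)²] = √[7.729² + (5.364 + 4.216)²] = 12.31 kip/in.
Capacity per unit length: φr_n = 0.75 × 0.6 × 100 × (0.707 × 0.5) = 15.91 kip/in.
12.31 ≤ 15.91 → adequate.

f_max ≈ 12.3 kip/in; adequate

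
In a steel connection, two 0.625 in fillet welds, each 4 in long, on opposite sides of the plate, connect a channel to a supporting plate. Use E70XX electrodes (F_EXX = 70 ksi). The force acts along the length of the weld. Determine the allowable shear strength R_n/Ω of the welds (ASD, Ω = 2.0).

Effective throat t_e = 0.707 × 0.625 = 0.4419 in.
Total length L = 8 in; A_we = 0.4419 × 8 = 3.535 in².
F_nw = 0.6 F_EXX = 0.6 × 70 = 42 ksi.
R_n = 42 × 3.535 = 148.5 kip; R_n/Ω = 148.5/2.0 = 74.23 kip.

R_n/Ω ≈ 74.2 kip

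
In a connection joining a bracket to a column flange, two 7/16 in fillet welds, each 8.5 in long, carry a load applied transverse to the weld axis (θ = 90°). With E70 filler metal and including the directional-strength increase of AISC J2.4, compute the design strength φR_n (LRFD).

E70XX → F_EXX = 70 ksi.
t_e = 0.707 × 0.4375 = 0.3093 in; A_we = 0.3093 × 17 = 5.258 in².
Directional factor: 1.0 + 0.5 sin^1.5(90°) = 1.5.
F_nw = 0.6 × 70 × 1.5 = 63 ksi.
φR_n = 0.75 × 63 × 5.258 = 248.5 kips.

φR_n ≈ 248 kips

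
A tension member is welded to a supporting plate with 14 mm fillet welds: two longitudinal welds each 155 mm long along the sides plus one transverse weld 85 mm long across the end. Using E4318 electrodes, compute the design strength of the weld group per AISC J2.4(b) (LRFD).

E43XX → F_EXX = 430 MPa.
t_e = 0.707 × 14 = 9.898 mm.
R_nwl = 0.6 × 430 × 9.898 × 310 × 10⁻³ = 791.6 kN (longitudinal, 2 welds).
R_nwt = 0.6 × 430 × 9.898 × 85 × 10⁻³ = 217.1 kN (transverse, base value).
(i) R_nwl + R_nwt = 1009 kN; (ii) 0.85 R_nwl + 1.5 R_nwt = 998.5 kN.
R_n = max = 1009 kN [governs: (i)]; φR_n = 756.5 kN.

φR_n ≈ 757 kN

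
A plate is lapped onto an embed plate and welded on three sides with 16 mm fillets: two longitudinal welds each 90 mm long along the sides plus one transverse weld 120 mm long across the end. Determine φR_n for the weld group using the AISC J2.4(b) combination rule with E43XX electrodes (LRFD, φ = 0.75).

φR_n ≈ 729 kN

E43XX → F_EXX = 430 MPa.
t_e = 0.707 × 16 = 11.31 mm.
R_nwl = 0.6 × 430 × 11.31 × 180 × 10⁻³ = 525.3 kN (longitudinal, 2 welds).
R_nwt = 0.6 × 430 × 11.31 × 120 × 10⁻³ = 350.2 kN (transverse, base value).
(i) R_nwl + R_nwt = 875.5 kN; (ii) 0.85 R_nwl + 1.5 R_nwt = 971.9 kN.
R_n = max = 971.9 kN [governs: (ii)]; φR_n = 728.9 kN.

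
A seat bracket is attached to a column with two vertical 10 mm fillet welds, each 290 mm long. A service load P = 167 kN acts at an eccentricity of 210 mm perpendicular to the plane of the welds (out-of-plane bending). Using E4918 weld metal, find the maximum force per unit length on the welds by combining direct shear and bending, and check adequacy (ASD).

f_max ≈ 1280 N/mm; NOT adequate

E49XX → F_EXX = 490 MPa.
L_w = 2 × 290 = 580 mm; section modulus (unit throat) S = 2 × L²/6 = 28030 mm².
Direct shear f_v = P/L_w = 167×10³/580 = 287.9 N/mm.
Moment M = P × e = 167×10³ × 210 = 35070000 N·mm; bending f_b = M/S = 1251 N/mm.
f_max = √(f_v² + f_b²) = √(287.9² + 1251²) = 1284 N/mm.
r_n/Ω = (1/2.0) × 0.6 × 490 × (0.707 × 10) = 1039 N/mm → NOT adequate.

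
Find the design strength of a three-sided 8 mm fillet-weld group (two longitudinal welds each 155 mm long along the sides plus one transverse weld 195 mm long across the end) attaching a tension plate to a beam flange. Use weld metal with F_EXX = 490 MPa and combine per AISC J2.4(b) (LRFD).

t_e = 0.707 × 8 = 5.656 mm.
R_nwl = 0.6 × 490 × 5.656 × 310 × 10⁻³ = 515.5 kN (longitudinal, 2 welds).
R_nwt = 0.6 × 490 × 5.656 × 195 × 10⁻³ = 324.3 kN (transverse, base value).
(i) R_nwl + R_nwt = 839.7 kN; (ii) 0.85 R_nwl + 1.5 R_nwt = 924.6 kN.
R_n = max = 924.6 kN [governs: (ii)]; φR_n = 693.4 kN.

φR_n ≈ 693 kN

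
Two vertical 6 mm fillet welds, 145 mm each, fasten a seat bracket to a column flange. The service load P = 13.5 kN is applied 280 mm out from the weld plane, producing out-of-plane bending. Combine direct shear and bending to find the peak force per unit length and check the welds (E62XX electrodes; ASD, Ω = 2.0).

f_max ≈ 541 N/mm; adequate

E62XX → F_EXX = 620 MPa.
L_w = 2 × 145 = 290 mm; section modulus (unit throat) S = 2 × L²/6 = 7008 mm².
Direct shear f_v = P/L_w = 13.5×10³/290 = 46.55 N/mm.
Moment M = P × e = 13.5×10³ × 280 = 3780000 N·mm; bending f_b = M/S = 539.4 N/mm.
f_max = √(f_v² + f_b²) = √(46.55² + 539.4²) = 541.4 N/mm.
r_n/Ω = (1/2.0) × 0.6 × 620 × (0.707 × 6) = 789 N/mm → adequate.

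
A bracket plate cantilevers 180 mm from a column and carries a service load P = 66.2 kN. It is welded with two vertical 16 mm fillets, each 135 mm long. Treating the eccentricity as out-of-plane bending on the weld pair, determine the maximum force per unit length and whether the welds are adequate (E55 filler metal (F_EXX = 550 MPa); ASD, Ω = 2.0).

f_max ≈ 1980 N/mm; NOT adequate

L_w = 2 × 135 = 270 mm; section modulus (unit throat) S = 2 × L²/6 = 6075 mm².
Direct shear f_v = P/L_w = 66.2×10³/270 = 245.2 N/mm.
Moment M = P × e = 66.2×10³ × 180 = 11916000 N·mm; bending f_b = M/S = 1961 N/mm.
f_max = √(f_v² + f_b²) = √(245.2² + 1961²) = 1977 N/mm.
r_n/Ω = (1/2.0) × 0.6 × 550 × (0.707 × 16) = 1866 N/mm → NOT adequate.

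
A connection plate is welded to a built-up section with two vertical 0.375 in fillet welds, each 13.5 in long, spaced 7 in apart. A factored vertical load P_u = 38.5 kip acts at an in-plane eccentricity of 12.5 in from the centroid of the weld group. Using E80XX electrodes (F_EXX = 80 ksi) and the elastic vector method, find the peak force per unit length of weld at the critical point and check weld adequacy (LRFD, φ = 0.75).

f_max ≈ 5.74 kip/in; adequate

Total weld length L_w = 27 in. Treat welds as unit-width lines.
Polar moment about centroid: J = 2[d³/12 + d(b/2)²] = 2[13.5³/12 + 13.5×3.5²] = 740.8 in³.
Direct shear f_v = P/L_w = 38.5 / 27 = 1.426 kip/in (vertical).
Torsion M = P·e = 38.5 × 12.5 = 481.25 kip·in.
Critical point at (x, y) = (3.5, 6.75) from centroid. f_tx = M·y/J = 4.385 kip/in; f_ty = M·x/J = 2.274 kip/in.
Resultant f_max = √[f_tx² + (f_v + f_ty)²] = √[4.385² + (1.426 + 2.274)²] = 5.737 kip/in.
Capacity per unit length: φr_n = 0.75 × 0.6 × 80 × (0.707 × 0.375) = 9.544 kip/in.
5.737 ≤ 9.544 → adequate.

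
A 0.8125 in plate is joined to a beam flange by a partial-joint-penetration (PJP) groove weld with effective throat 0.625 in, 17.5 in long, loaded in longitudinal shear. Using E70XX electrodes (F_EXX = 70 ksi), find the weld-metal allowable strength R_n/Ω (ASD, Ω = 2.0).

R_n/Ω ≈ 230 kips

Effective throat (given) t_e = 0.625 in.
A_we = 0.625 × 17.5 = 10.94 in².
F_nw = 0.6 F_EXX = 42 ksi.
R_n/Ω = (42 × 10.94) / 2.0 = 229.7 kips.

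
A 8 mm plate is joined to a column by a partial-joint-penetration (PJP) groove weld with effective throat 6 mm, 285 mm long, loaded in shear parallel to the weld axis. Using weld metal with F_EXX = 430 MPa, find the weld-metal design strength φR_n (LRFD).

φR_n ≈ 331 kN

Effective throat (given) t_e = 6 mm.
A_we = 6 × 285 = 1710 mm².
F_nw = 0.6 F_EXX = 258 MPa.
φR_n = 0.75 × 258 × 1710 × 10⁻³ = 330.9 kN.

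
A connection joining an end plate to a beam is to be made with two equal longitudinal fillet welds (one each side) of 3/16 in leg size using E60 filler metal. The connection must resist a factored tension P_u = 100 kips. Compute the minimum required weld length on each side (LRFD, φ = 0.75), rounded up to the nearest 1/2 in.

L = 14 in on each side

E60XX → F_EXX = 60 ksi.
Throat t_e = 0.707 × 0.1875 = 0.1326 in.
φr_n = 0.75 × 0.6 × 60 × 0.1326 = 3.579 kips/in.
L_req = P_u / φr_n = 100 / 3.579 = 27.94 in total.
Per side: 27.94 / 2 = 13.97 in.
Round up → use L = 14 in on each side.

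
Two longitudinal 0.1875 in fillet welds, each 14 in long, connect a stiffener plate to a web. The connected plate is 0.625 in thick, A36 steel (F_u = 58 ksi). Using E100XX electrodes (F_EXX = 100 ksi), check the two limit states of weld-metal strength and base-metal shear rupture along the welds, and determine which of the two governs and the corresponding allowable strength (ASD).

t_e = 0.707 × 0.1875 = 0.1326 in; L = 28 in.
Weld metal: R_n/Ω = (1/2.0) × 0.6 × 100 × 0.1326 × 28 = 111.4 kips.
Base metal (shear rupture): R_n/Ω = (1/2.0) × 0.6 × 58 × 0.625 × 28 = 304.5 kips.
Governing: weld metal.

R_n/Ω ≈ 111 kips (weld metal governs)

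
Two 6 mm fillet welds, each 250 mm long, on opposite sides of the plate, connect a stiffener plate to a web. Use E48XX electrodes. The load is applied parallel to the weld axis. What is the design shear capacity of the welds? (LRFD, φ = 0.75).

φR_n ≈ 458 kN

E48XX → F_EXX = 480 MPa.
Effective throat t_e = 0.707 × 6 = 4.242 mm.
Total length L = 500 mm; A_we = 4.242 × 500 = 2121 mm².
F_nw = 0.6 F_EXX = 0.6 × 480 = 288 MPa.
φR_n = 0.75 × 288 × 2121 × 10⁻³ = 458.1 kN.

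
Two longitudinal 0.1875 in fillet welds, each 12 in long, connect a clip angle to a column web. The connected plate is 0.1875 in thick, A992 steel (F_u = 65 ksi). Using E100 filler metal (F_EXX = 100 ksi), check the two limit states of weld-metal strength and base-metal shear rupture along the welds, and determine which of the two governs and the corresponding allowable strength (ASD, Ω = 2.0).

R_n/Ω ≈ 87.8 kip (base-metal shear rupture governs)

t_e = 0.707 × 0.1875 = 0.1326 in; L = 24 in.
Weld metal: R_n/Ω = (1/2.0) × 0.6 × 100 × 0.1326 × 24 = 95.45 kip.
Base metal (shear rupture): R_n/Ω = (1/2.0) × 0.6 × 65 × 0.1875 × 24 = 87.75 kip.
Governing: base-metal shear rupture.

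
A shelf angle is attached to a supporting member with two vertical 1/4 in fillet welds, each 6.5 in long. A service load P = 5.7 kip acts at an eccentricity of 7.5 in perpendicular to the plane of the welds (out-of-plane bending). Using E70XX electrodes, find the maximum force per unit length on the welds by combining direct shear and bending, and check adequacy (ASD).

E70XX → F_EXX = 70 ksi.
L_w = 2 × 6.5 = 13 in; section modulus (unit throat) S = 2 × L²/6 = 14.08 in².
Direct shear f_v = P/L_w = 5.7/13 = 0.4385 kip/in.
Moment M = P × e = 5.7 × 7.5 = 42.75 kip·in; bending f_b = M/S = 3.036 kip/in.
f_max = √(f_v² + f_b²) = √(0.4385² + 3.036²) = 3.067 kip/in.
r_n/Ω = (1/2.0) × 0.6 × 70 × (0.707 × 0.25) = 3.712 kip/in → adequate.

f_max ≈ 3.07 kip/in; adequate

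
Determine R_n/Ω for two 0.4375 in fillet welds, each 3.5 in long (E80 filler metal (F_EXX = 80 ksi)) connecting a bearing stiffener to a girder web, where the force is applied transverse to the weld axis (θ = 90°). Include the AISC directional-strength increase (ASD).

t_e = 0.707 × 0.4375 = 0.3093 in; A_we = 0.3093 × 7 = 2.165 in².
Directional factor: 1.0 + 0.5 sin^1.5(90°) = 1.5.
F_nw = 0.6 × 80 × 1.5 = 72 ksi.
R_n/Ω = (72 × 2.165) / 2.0 = 77.95 kip.

R_n/Ω ≈ 77.9 kip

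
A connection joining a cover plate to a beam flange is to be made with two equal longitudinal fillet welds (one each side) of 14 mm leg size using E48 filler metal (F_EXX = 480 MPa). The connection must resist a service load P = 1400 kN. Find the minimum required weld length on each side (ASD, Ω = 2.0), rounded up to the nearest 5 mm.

Throat t_e = 0.707 × 14 = 9.898 mm.
r_n/Ω = (0.6 × 480 × 9.898) / 2.0 = 1425 N/mm = 1.425 kN/mm.
L_req = P / (r_n/Ω) = 1400 / 1.425 = 982.2 mm total.
Per side: 982.2 / 2 = 491.1 mm.
Round up → use L = 495 mm on each side.

L = 495 mm on each side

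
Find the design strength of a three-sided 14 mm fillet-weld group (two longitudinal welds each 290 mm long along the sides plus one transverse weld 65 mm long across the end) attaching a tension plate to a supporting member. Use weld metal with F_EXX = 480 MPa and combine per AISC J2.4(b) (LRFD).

t_e = 0.707 × 14 = 9.898 mm.
R_nwl = 0.6 × 480 × 9.898 × 580 × 10⁻³ = 1653 kN (longitudinal, 2 welds).
R_nwt = 0.6 × 480 × 9.898 × 65 × 10⁻³ = 185.3 kN (transverse, base value).
(i) R_nwl + R_nwt = 1839 kN; (ii) 0.85 R_nwl + 1.5 R_nwt = 1683 kN.
R_n = max = 1839 kN [governs: (i)]; φR_n = 1379 kN.

φR_n ≈ 1380 kN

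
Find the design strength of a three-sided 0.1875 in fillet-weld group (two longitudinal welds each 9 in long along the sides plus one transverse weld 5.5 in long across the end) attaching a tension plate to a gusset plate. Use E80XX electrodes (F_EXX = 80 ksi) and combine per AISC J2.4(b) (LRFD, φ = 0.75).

φR_n ≈ 112 kip

t_e = 0.707 × 0.1875 = 0.1326 in.
R_nwl = 0.6 × 80 × 0.1326 × 18 = 114.5 kip (longitudinal, 2 welds).
R_nwt = 0.6 × 80 × 0.1326 × 5.5 = 35 kip (transverse, base value).
(i) R_nwl + R_nwt = 149.5 kip; (ii) 0.85 R_nwl + 1.5 R_nwt = 149.8 kip.
R_n = max = 149.8 kip [governs: (ii)]; φR_n = 112.4 kip.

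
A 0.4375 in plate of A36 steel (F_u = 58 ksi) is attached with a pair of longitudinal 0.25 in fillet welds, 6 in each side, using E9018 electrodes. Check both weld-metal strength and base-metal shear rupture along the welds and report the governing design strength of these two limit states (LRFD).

E90XX → F_EXX = 90 ksi.
t_e = 0.707 × 0.25 = 0.1767 in; L = 12 in.
Weld metal: φR_n = 0.75 × 0.6 × 90 × 0.1767 × 12 = 85.9 kips.
Base metal (shear rupture): φR_n = 0.75 × 0.6 × 58 × 0.4375 × 12 = 137 kips.
Governing: weld metal.

φR_n ≈ 85.9 kips (weld metal governs)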